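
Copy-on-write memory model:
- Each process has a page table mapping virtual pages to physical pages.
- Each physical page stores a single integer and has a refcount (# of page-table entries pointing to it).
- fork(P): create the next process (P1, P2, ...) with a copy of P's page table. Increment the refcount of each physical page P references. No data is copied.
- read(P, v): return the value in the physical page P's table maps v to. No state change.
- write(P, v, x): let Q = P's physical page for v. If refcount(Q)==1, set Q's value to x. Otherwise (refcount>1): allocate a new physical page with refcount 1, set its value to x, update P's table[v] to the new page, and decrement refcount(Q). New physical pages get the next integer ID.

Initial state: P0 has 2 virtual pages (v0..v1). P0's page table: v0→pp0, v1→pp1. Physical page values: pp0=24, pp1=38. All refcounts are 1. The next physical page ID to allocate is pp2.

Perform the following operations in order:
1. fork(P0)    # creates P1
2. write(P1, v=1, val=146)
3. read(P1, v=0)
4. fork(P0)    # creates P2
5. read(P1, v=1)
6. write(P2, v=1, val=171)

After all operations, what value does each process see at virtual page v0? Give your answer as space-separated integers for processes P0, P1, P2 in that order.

Op 1: fork(P0) -> P1. 2 ppages; refcounts: pp0:2 pp1:2
Op 2: write(P1, v1, 146). refcount(pp1)=2>1 -> COPY to pp2. 3 ppages; refcounts: pp0:2 pp1:1 pp2:1
Op 3: read(P1, v0) -> 24. No state change.
Op 4: fork(P0) -> P2. 3 ppages; refcounts: pp0:3 pp1:2 pp2:1
Op 5: read(P1, v1) -> 146. No state change.
Op 6: write(P2, v1, 171). refcount(pp1)=2>1 -> COPY to pp3. 4 ppages; refcounts: pp0:3 pp1:1 pp2:1 pp3:1
P0: v0 -> pp0 = 24
P1: v0 -> pp0 = 24
P2: v0 -> pp0 = 24

Answer: 24 24 24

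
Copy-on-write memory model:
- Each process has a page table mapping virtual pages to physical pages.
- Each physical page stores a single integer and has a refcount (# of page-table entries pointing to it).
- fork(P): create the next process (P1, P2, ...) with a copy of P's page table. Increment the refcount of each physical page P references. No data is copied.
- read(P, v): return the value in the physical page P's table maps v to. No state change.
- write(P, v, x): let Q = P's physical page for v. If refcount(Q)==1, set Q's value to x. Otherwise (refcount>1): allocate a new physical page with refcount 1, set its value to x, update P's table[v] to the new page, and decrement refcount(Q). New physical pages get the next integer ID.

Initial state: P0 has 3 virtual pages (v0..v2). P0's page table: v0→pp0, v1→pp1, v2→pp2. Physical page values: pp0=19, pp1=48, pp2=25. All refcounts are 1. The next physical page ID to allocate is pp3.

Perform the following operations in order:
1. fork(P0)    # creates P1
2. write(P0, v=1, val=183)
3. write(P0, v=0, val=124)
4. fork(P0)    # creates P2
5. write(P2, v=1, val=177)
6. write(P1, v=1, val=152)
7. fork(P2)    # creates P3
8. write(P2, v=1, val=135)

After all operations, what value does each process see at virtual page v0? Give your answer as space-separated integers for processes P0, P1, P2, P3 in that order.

Answer: 124 19 124 124

Derivation:
Op 1: fork(P0) -> P1. 3 ppages; refcounts: pp0:2 pp1:2 pp2:2
Op 2: write(P0, v1, 183). refcount(pp1)=2>1 -> COPY to pp3. 4 ppages; refcounts: pp0:2 pp1:1 pp2:2 pp3:1
Op 3: write(P0, v0, 124). refcount(pp0)=2>1 -> COPY to pp4. 5 ppages; refcounts: pp0:1 pp1:1 pp2:2 pp3:1 pp4:1
Op 4: fork(P0) -> P2. 5 ppages; refcounts: pp0:1 pp1:1 pp2:3 pp3:2 pp4:2
Op 5: write(P2, v1, 177). refcount(pp3)=2>1 -> COPY to pp5. 6 ppages; refcounts: pp0:1 pp1:1 pp2:3 pp3:1 pp4:2 pp5:1
Op 6: write(P1, v1, 152). refcount(pp1)=1 -> write in place. 6 ppages; refcounts: pp0:1 pp1:1 pp2:3 pp3:1 pp4:2 pp5:1
Op 7: fork(P2) -> P3. 6 ppages; refcounts: pp0:1 pp1:1 pp2:4 pp3:1 pp4:3 pp5:2
Op 8: write(P2, v1, 135). refcount(pp5)=2>1 -> COPY to pp6. 7 ppages; refcounts: pp0:1 pp1:1 pp2:4 pp3:1 pp4:3 pp5:1 pp6:1
P0: v0 -> pp4 = 124
P1: v0 -> pp0 = 19
P2: v0 -> pp4 = 124
P3: v0 -> pp4 = 124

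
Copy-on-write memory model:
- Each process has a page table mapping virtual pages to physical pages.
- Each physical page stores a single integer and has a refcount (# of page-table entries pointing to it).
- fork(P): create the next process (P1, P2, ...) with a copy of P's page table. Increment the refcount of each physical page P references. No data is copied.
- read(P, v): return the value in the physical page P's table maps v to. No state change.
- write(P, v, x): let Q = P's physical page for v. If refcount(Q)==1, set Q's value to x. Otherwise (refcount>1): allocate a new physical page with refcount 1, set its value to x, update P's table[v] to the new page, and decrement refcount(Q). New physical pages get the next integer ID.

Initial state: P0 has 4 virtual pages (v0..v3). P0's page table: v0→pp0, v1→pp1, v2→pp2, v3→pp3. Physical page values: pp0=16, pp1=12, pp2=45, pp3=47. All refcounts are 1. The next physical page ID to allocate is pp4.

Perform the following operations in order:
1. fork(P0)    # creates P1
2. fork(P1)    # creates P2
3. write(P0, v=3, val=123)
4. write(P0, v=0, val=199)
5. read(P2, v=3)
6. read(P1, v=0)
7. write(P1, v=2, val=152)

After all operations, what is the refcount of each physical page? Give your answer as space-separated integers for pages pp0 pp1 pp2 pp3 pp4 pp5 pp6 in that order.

Op 1: fork(P0) -> P1. 4 ppages; refcounts: pp0:2 pp1:2 pp2:2 pp3:2
Op 2: fork(P1) -> P2. 4 ppages; refcounts: pp0:3 pp1:3 pp2:3 pp3:3
Op 3: write(P0, v3, 123). refcount(pp3)=3>1 -> COPY to pp4. 5 ppages; refcounts: pp0:3 pp1:3 pp2:3 pp3:2 pp4:1
Op 4: write(P0, v0, 199). refcount(pp0)=3>1 -> COPY to pp5. 6 ppages; refcounts: pp0:2 pp1:3 pp2:3 pp3:2 pp4:1 pp5:1
Op 5: read(P2, v3) -> 47. No state change.
Op 6: read(P1, v0) -> 16. No state change.
Op 7: write(P1, v2, 152). refcount(pp2)=3>1 -> COPY to pp6. 7 ppages; refcounts: pp0:2 pp1:3 pp2:2 pp3:2 pp4:1 pp5:1 pp6:1

Answer: 2 3 2 2 1 1 1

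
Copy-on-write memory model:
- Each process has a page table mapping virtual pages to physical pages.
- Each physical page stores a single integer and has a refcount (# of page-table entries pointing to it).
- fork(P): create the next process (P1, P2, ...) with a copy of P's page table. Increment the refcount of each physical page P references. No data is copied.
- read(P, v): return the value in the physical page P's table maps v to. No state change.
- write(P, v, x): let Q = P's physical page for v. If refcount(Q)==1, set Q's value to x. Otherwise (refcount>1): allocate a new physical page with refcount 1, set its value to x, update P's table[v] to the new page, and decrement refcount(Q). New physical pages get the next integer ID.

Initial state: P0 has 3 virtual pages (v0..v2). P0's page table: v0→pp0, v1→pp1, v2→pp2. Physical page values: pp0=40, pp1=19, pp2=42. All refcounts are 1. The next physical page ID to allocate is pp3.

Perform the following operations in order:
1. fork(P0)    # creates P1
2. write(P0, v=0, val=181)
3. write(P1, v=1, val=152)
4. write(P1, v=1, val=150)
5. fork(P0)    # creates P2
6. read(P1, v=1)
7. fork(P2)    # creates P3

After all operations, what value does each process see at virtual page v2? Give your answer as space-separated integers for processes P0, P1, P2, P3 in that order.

Op 1: fork(P0) -> P1. 3 ppages; refcounts: pp0:2 pp1:2 pp2:2
Op 2: write(P0, v0, 181). refcount(pp0)=2>1 -> COPY to pp3. 4 ppages; refcounts: pp0:1 pp1:2 pp2:2 pp3:1
Op 3: write(P1, v1, 152). refcount(pp1)=2>1 -> COPY to pp4. 5 ppages; refcounts: pp0:1 pp1:1 pp2:2 pp3:1 pp4:1
Op 4: write(P1, v1, 150). refcount(pp4)=1 -> write in place. 5 ppages; refcounts: pp0:1 pp1:1 pp2:2 pp3:1 pp4:1
Op 5: fork(P0) -> P2. 5 ppages; refcounts: pp0:1 pp1:2 pp2:3 pp3:2 pp4:1
Op 6: read(P1, v1) -> 150. No state change.
Op 7: fork(P2) -> P3. 5 ppages; refcounts: pp0:1 pp1:3 pp2:4 pp3:3 pp4:1
P0: v2 -> pp2 = 42
P1: v2 -> pp2 = 42
P2: v2 -> pp2 = 42
P3: v2 -> pp2 = 42

Answer: 42 42 42 42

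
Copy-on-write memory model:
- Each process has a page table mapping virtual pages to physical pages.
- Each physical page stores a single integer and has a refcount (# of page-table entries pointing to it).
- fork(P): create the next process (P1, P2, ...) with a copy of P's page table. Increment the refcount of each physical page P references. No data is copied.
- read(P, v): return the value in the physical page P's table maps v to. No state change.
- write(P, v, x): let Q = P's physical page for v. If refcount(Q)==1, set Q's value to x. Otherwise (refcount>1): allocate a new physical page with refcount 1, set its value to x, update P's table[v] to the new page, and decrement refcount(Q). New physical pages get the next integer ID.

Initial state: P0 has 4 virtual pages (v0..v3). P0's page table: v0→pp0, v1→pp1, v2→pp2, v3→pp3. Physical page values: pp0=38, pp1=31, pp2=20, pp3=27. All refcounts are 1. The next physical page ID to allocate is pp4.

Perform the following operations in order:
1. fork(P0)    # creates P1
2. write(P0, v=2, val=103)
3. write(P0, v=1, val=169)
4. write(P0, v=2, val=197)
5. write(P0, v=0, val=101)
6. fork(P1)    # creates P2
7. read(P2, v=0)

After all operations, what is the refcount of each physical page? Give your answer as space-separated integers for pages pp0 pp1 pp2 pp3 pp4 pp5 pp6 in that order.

Op 1: fork(P0) -> P1. 4 ppages; refcounts: pp0:2 pp1:2 pp2:2 pp3:2
Op 2: write(P0, v2, 103). refcount(pp2)=2>1 -> COPY to pp4. 5 ppages; refcounts: pp0:2 pp1:2 pp2:1 pp3:2 pp4:1
Op 3: write(P0, v1, 169). refcount(pp1)=2>1 -> COPY to pp5. 6 ppages; refcounts: pp0:2 pp1:1 pp2:1 pp3:2 pp4:1 pp5:1
Op 4: write(P0, v2, 197). refcount(pp4)=1 -> write in place. 6 ppages; refcounts: pp0:2 pp1:1 pp2:1 pp3:2 pp4:1 pp5:1
Op 5: write(P0, v0, 101). refcount(pp0)=2>1 -> COPY to pp6. 7 ppages; refcounts: pp0:1 pp1:1 pp2:1 pp3:2 pp4:1 pp5:1 pp6:1
Op 6: fork(P1) -> P2. 7 ppages; refcounts: pp0:2 pp1:2 pp2:2 pp3:3 pp4:1 pp5:1 pp6:1
Op 7: read(P2, v0) -> 38. No state change.

Answer: 2 2 2 3 1 1 1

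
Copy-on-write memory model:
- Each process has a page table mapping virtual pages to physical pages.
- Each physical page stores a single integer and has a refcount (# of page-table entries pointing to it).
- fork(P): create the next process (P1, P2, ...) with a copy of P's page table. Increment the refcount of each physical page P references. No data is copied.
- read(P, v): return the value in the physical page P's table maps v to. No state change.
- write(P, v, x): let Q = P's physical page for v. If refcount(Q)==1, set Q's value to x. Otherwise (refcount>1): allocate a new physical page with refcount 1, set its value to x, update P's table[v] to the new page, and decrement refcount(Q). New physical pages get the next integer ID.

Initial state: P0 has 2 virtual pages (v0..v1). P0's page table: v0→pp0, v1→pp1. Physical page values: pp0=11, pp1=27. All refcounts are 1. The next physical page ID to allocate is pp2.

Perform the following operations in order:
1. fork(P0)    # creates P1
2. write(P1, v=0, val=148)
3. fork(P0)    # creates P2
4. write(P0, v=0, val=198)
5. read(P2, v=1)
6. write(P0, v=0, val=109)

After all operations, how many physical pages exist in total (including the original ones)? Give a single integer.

Answer: 4

Derivation:
Op 1: fork(P0) -> P1. 2 ppages; refcounts: pp0:2 pp1:2
Op 2: write(P1, v0, 148). refcount(pp0)=2>1 -> COPY to pp2. 3 ppages; refcounts: pp0:1 pp1:2 pp2:1
Op 3: fork(P0) -> P2. 3 ppages; refcounts: pp0:2 pp1:3 pp2:1
Op 4: write(P0, v0, 198). refcount(pp0)=2>1 -> COPY to pp3. 4 ppages; refcounts: pp0:1 pp1:3 pp2:1 pp3:1
Op 5: read(P2, v1) -> 27. No state change.
Op 6: write(P0, v0, 109). refcount(pp3)=1 -> write in place. 4 ppages; refcounts: pp0:1 pp1:3 pp2:1 pp3:1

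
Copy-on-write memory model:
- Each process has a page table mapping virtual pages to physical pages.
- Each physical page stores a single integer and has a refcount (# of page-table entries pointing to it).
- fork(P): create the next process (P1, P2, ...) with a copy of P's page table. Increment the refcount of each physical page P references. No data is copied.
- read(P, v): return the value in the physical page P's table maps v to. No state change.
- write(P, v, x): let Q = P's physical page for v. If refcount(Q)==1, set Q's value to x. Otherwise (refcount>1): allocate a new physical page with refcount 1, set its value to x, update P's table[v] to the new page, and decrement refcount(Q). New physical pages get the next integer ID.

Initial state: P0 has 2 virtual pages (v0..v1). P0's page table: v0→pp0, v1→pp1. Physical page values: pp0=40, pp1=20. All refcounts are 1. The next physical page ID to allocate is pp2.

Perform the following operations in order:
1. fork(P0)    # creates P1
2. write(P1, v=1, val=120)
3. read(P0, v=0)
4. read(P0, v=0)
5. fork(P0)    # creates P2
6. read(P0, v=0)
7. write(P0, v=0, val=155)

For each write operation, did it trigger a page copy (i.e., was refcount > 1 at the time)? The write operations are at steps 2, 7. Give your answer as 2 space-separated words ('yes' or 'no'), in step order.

Op 1: fork(P0) -> P1. 2 ppages; refcounts: pp0:2 pp1:2
Op 2: write(P1, v1, 120). refcount(pp1)=2>1 -> COPY to pp2. 3 ppages; refcounts: pp0:2 pp1:1 pp2:1
Op 3: read(P0, v0) -> 40. No state change.
Op 4: read(P0, v0) -> 40. No state change.
Op 5: fork(P0) -> P2. 3 ppages; refcounts: pp0:3 pp1:2 pp2:1
Op 6: read(P0, v0) -> 40. No state change.
Op 7: write(P0, v0, 155). refcount(pp0)=3>1 -> COPY to pp3. 4 ppages; refcounts: pp0:2 pp1:2 pp2:1 pp3:1

yes yes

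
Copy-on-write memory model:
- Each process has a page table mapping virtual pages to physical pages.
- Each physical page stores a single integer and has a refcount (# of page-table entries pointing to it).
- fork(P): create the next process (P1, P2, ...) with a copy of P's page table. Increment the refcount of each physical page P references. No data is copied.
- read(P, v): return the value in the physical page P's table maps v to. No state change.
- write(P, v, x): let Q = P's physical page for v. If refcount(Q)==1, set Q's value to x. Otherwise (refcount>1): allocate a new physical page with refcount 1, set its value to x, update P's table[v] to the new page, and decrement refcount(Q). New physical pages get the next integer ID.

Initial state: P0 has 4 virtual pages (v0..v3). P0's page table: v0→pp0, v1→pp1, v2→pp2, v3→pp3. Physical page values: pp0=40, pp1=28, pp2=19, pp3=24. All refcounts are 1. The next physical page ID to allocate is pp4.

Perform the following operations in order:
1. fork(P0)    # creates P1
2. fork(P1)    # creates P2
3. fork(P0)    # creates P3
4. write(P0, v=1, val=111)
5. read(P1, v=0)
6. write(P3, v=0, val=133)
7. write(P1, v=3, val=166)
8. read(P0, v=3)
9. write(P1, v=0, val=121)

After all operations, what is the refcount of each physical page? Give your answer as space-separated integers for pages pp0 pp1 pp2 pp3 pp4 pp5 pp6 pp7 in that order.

Answer: 2 3 4 3 1 1 1 1

Derivation:
Op 1: fork(P0) -> P1. 4 ppages; refcounts: pp0:2 pp1:2 pp2:2 pp3:2
Op 2: fork(P1) -> P2. 4 ppages; refcounts: pp0:3 pp1:3 pp2:3 pp3:3
Op 3: fork(P0) -> P3. 4 ppages; refcounts: pp0:4 pp1:4 pp2:4 pp3:4
Op 4: write(P0, v1, 111). refcount(pp1)=4>1 -> COPY to pp4. 5 ppages; refcounts: pp0:4 pp1:3 pp2:4 pp3:4 pp4:1
Op 5: read(P1, v0) -> 40. No state change.
Op 6: write(P3, v0, 133). refcount(pp0)=4>1 -> COPY to pp5. 6 ppages; refcounts: pp0:3 pp1:3 pp2:4 pp3:4 pp4:1 pp5:1
Op 7: write(P1, v3, 166). refcount(pp3)=4>1 -> COPY to pp6. 7 ppages; refcounts: pp0:3 pp1:3 pp2:4 pp3:3 pp4:1 pp5:1 pp6:1
Op 8: read(P0, v3) -> 24. No state change.
Op 9: write(P1, v0, 121). refcount(pp0)=3>1 -> COPY to pp7. 8 ppages; refcounts: pp0:2 pp1:3 pp2:4 pp3:3 pp4:1 pp5:1 pp6:1 pp7:1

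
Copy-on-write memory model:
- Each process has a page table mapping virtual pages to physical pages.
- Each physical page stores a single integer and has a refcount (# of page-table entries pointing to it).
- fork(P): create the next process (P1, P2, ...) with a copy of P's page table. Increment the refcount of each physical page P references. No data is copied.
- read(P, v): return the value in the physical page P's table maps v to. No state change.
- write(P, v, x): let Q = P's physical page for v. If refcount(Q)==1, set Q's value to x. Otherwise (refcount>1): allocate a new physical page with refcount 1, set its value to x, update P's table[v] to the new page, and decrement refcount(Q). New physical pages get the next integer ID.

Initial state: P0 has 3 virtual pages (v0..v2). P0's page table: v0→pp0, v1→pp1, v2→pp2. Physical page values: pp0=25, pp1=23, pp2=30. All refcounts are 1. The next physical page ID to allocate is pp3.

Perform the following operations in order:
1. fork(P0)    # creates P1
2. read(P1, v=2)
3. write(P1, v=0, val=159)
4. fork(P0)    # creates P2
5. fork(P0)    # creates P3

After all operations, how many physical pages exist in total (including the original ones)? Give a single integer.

Op 1: fork(P0) -> P1. 3 ppages; refcounts: pp0:2 pp1:2 pp2:2
Op 2: read(P1, v2) -> 30. No state change.
Op 3: write(P1, v0, 159). refcount(pp0)=2>1 -> COPY to pp3. 4 ppages; refcounts: pp0:1 pp1:2 pp2:2 pp3:1
Op 4: fork(P0) -> P2. 4 ppages; refcounts: pp0:2 pp1:3 pp2:3 pp3:1
Op 5: fork(P0) -> P3. 4 ppages; refcounts: pp0:3 pp1:4 pp2:4 pp3:1

Answer: 4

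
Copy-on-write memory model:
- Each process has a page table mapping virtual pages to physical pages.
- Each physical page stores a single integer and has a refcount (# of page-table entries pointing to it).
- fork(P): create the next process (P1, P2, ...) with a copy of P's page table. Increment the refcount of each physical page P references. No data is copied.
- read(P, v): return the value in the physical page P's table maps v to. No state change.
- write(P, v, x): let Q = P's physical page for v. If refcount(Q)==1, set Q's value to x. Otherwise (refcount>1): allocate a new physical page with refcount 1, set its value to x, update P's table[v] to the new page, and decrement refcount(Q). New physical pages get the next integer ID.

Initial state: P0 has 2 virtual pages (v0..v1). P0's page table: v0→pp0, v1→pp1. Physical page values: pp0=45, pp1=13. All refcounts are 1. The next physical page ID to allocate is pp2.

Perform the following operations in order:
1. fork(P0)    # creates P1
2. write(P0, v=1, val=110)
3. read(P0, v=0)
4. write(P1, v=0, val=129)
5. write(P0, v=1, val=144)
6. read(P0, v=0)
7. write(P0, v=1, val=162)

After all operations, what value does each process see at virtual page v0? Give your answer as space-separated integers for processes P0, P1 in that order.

Answer: 45 129

Derivation:
Op 1: fork(P0) -> P1. 2 ppages; refcounts: pp0:2 pp1:2
Op 2: write(P0, v1, 110). refcount(pp1)=2>1 -> COPY to pp2. 3 ppages; refcounts: pp0:2 pp1:1 pp2:1
Op 3: read(P0, v0) -> 45. No state change.
Op 4: write(P1, v0, 129). refcount(pp0)=2>1 -> COPY to pp3. 4 ppages; refcounts: pp0:1 pp1:1 pp2:1 pp3:1
Op 5: write(P0, v1, 144). refcount(pp2)=1 -> write in place. 4 ppages; refcounts: pp0:1 pp1:1 pp2:1 pp3:1
Op 6: read(P0, v0) -> 45. No state change.
Op 7: write(P0, v1, 162). refcount(pp2)=1 -> write in place. 4 ppages; refcounts: pp0:1 pp1:1 pp2:1 pp3:1
P0: v0 -> pp0 = 45
P1: v0 -> pp3 = 129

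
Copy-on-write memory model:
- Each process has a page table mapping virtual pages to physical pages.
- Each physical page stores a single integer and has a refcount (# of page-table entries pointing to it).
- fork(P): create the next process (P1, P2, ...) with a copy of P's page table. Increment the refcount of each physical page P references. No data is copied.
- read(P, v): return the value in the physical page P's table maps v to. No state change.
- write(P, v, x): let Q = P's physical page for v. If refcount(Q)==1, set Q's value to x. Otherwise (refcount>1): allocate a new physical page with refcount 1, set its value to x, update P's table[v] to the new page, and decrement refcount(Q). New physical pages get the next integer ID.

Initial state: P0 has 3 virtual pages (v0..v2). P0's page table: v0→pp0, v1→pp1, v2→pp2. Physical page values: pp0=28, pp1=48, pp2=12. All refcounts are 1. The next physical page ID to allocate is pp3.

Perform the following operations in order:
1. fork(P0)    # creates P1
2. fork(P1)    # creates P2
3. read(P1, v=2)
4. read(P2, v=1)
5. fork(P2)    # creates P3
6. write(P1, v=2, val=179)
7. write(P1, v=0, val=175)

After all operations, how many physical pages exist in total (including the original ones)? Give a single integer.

Op 1: fork(P0) -> P1. 3 ppages; refcounts: pp0:2 pp1:2 pp2:2
Op 2: fork(P1) -> P2. 3 ppages; refcounts: pp0:3 pp1:3 pp2:3
Op 3: read(P1, v2) -> 12. No state change.
Op 4: read(P2, v1) -> 48. No state change.
Op 5: fork(P2) -> P3. 3 ppages; refcounts: pp0:4 pp1:4 pp2:4
Op 6: write(P1, v2, 179). refcount(pp2)=4>1 -> COPY to pp3. 4 ppages; refcounts: pp0:4 pp1:4 pp2:3 pp3:1
Op 7: write(P1, v0, 175). refcount(pp0)=4>1 -> COPY to pp4. 5 ppages; refcounts: pp0:3 pp1:4 pp2:3 pp3:1 pp4:1

Answer: 5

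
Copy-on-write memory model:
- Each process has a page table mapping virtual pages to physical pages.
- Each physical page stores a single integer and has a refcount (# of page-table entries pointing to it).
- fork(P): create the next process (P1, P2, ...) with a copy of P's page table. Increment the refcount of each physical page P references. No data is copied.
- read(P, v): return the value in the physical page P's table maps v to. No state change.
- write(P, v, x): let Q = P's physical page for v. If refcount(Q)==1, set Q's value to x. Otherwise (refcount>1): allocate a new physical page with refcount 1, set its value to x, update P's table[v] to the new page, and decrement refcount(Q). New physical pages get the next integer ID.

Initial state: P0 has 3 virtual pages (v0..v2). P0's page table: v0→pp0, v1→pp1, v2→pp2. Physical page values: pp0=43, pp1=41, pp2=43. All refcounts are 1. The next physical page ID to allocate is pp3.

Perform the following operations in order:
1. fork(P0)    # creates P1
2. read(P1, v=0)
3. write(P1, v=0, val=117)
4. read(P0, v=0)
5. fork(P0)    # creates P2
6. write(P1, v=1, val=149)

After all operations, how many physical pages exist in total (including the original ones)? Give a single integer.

Answer: 5

Derivation:
Op 1: fork(P0) -> P1. 3 ppages; refcounts: pp0:2 pp1:2 pp2:2
Op 2: read(P1, v0) -> 43. No state change.
Op 3: write(P1, v0, 117). refcount(pp0)=2>1 -> COPY to pp3. 4 ppages; refcounts: pp0:1 pp1:2 pp2:2 pp3:1
Op 4: read(P0, v0) -> 43. No state change.
Op 5: fork(P0) -> P2. 4 ppages; refcounts: pp0:2 pp1:3 pp2:3 pp3:1
Op 6: write(P1, v1, 149). refcount(pp1)=3>1 -> COPY to pp4. 5 ppages; refcounts: pp0:2 pp1:2 pp2:3 pp3:1 pp4:1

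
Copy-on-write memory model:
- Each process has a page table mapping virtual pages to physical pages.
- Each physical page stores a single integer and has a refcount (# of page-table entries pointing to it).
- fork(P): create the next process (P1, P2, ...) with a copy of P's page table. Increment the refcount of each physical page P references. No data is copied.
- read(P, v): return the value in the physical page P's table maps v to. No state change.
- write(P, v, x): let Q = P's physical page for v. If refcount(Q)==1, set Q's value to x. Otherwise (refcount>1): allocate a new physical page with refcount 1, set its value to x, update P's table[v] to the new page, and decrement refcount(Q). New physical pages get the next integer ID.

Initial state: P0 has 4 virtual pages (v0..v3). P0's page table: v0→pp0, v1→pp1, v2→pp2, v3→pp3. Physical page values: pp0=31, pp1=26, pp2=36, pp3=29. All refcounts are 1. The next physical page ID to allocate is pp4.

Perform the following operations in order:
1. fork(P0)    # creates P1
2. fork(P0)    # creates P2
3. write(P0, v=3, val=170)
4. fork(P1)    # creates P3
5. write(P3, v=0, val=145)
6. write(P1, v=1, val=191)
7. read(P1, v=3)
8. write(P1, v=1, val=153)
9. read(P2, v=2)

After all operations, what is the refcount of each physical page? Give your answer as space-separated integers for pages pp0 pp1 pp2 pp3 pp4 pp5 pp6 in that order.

Op 1: fork(P0) -> P1. 4 ppages; refcounts: pp0:2 pp1:2 pp2:2 pp3:2
Op 2: fork(P0) -> P2. 4 ppages; refcounts: pp0:3 pp1:3 pp2:3 pp3:3
Op 3: write(P0, v3, 170). refcount(pp3)=3>1 -> COPY to pp4. 5 ppages; refcounts: pp0:3 pp1:3 pp2:3 pp3:2 pp4:1
Op 4: fork(P1) -> P3. 5 ppages; refcounts: pp0:4 pp1:4 pp2:4 pp3:3 pp4:1
Op 5: write(P3, v0, 145). refcount(pp0)=4>1 -> COPY to pp5. 6 ppages; refcounts: pp0:3 pp1:4 pp2:4 pp3:3 pp4:1 pp5:1
Op 6: write(P1, v1, 191). refcount(pp1)=4>1 -> COPY to pp6. 7 ppages; refcounts: pp0:3 pp1:3 pp2:4 pp3:3 pp4:1 pp5:1 pp6:1
Op 7: read(P1, v3) -> 29. No state change.
Op 8: write(P1, v1, 153). refcount(pp6)=1 -> write in place. 7 ppages; refcounts: pp0:3 pp1:3 pp2:4 pp3:3 pp4:1 pp5:1 pp6:1
Op 9: read(P2, v2) -> 36. No state change.

Answer: 3 3 4 3 1 1 1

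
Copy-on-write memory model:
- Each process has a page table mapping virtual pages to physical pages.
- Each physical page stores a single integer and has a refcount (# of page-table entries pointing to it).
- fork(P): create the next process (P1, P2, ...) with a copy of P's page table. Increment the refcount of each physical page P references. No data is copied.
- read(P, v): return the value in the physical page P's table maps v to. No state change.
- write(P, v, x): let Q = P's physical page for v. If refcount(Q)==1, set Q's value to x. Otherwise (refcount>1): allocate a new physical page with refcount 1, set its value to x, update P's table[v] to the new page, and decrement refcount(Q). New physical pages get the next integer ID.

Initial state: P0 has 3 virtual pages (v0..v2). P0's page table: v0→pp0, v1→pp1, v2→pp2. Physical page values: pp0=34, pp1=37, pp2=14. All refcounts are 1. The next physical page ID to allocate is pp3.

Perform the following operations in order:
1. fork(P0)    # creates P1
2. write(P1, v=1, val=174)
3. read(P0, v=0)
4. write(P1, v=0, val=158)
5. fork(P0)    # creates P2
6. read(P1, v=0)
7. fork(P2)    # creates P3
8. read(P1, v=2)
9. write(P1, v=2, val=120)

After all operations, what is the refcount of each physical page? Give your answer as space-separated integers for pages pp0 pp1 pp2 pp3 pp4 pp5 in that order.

Answer: 3 3 3 1 1 1

Derivation:
Op 1: fork(P0) -> P1. 3 ppages; refcounts: pp0:2 pp1:2 pp2:2
Op 2: write(P1, v1, 174). refcount(pp1)=2>1 -> COPY to pp3. 4 ppages; refcounts: pp0:2 pp1:1 pp2:2 pp3:1
Op 3: read(P0, v0) -> 34. No state change.
Op 4: write(P1, v0, 158). refcount(pp0)=2>1 -> COPY to pp4. 5 ppages; refcounts: pp0:1 pp1:1 pp2:2 pp3:1 pp4:1
Op 5: fork(P0) -> P2. 5 ppages; refcounts: pp0:2 pp1:2 pp2:3 pp3:1 pp4:1
Op 6: read(P1, v0) -> 158. No state change.
Op 7: fork(P2) -> P3. 5 ppages; refcounts: pp0:3 pp1:3 pp2:4 pp3:1 pp4:1
Op 8: read(P1, v2) -> 14. No state change.
Op 9: write(P1, v2, 120). refcount(pp2)=4>1 -> COPY to pp5. 6 ppages; refcounts: pp0:3 pp1:3 pp2:3 pp3:1 pp4:1 pp5:1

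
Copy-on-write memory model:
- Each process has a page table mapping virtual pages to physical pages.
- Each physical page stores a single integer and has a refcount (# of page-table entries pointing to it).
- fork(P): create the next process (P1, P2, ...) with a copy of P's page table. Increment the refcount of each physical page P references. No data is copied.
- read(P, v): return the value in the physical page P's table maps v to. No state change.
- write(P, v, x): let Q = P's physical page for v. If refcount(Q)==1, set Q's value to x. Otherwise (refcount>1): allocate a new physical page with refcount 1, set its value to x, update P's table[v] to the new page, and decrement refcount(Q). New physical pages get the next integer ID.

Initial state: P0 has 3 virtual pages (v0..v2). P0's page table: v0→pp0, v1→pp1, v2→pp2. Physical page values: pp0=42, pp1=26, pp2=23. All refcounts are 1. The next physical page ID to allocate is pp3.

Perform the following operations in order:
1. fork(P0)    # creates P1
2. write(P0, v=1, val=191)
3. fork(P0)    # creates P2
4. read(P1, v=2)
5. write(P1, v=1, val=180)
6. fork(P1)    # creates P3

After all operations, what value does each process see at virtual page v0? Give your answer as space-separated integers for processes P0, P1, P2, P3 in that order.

Answer: 42 42 42 42

Derivation:
Op 1: fork(P0) -> P1. 3 ppages; refcounts: pp0:2 pp1:2 pp2:2
Op 2: write(P0, v1, 191). refcount(pp1)=2>1 -> COPY to pp3. 4 ppages; refcounts: pp0:2 pp1:1 pp2:2 pp3:1
Op 3: fork(P0) -> P2. 4 ppages; refcounts: pp0:3 pp1:1 pp2:3 pp3:2
Op 4: read(P1, v2) -> 23. No state change.
Op 5: write(P1, v1, 180). refcount(pp1)=1 -> write in place. 4 ppages; refcounts: pp0:3 pp1:1 pp2:3 pp3:2
Op 6: fork(P1) -> P3. 4 ppages; refcounts: pp0:4 pp1:2 pp2:4 pp3:2
P0: v0 -> pp0 = 42
P1: v0 -> pp0 = 42
P2: v0 -> pp0 = 42
P3: v0 -> pp0 = 42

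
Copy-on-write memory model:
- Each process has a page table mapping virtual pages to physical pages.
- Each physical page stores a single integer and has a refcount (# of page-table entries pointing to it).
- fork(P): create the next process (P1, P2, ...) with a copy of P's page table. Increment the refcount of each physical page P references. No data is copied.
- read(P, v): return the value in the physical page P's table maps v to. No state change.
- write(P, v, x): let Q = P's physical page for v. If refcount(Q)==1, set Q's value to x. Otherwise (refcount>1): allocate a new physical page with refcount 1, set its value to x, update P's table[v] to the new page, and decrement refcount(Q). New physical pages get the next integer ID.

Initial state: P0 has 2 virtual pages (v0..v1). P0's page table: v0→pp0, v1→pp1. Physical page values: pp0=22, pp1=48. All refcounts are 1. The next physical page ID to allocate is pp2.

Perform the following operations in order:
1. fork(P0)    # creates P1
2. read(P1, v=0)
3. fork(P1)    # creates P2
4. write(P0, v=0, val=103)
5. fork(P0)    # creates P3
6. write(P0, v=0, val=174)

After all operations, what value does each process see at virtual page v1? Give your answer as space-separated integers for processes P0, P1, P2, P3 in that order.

Answer: 48 48 48 48

Derivation:
Op 1: fork(P0) -> P1. 2 ppages; refcounts: pp0:2 pp1:2
Op 2: read(P1, v0) -> 22. No state change.
Op 3: fork(P1) -> P2. 2 ppages; refcounts: pp0:3 pp1:3
Op 4: write(P0, v0, 103). refcount(pp0)=3>1 -> COPY to pp2. 3 ppages; refcounts: pp0:2 pp1:3 pp2:1
Op 5: fork(P0) -> P3. 3 ppages; refcounts: pp0:2 pp1:4 pp2:2
Op 6: write(P0, v0, 174). refcount(pp2)=2>1 -> COPY to pp3. 4 ppages; refcounts: pp0:2 pp1:4 pp2:1 pp3:1
P0: v1 -> pp1 = 48
P1: v1 -> pp1 = 48
P2: v1 -> pp1 = 48
P3: v1 -> pp1 = 48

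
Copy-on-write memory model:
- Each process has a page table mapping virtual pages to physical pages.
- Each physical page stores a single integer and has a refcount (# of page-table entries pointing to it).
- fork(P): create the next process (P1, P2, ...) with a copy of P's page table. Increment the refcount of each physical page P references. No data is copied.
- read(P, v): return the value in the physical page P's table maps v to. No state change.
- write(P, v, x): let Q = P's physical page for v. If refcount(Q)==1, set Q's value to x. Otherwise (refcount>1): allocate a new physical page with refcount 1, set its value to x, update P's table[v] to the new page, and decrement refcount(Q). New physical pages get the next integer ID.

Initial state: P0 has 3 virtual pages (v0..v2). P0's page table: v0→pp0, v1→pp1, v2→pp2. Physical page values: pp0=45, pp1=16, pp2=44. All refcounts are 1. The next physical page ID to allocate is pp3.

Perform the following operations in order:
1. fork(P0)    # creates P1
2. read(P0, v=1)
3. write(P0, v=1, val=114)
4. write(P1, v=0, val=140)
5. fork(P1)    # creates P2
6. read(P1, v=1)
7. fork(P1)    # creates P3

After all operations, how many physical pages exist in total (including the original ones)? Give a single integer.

Answer: 5

Derivation:
Op 1: fork(P0) -> P1. 3 ppages; refcounts: pp0:2 pp1:2 pp2:2
Op 2: read(P0, v1) -> 16. No state change.
Op 3: write(P0, v1, 114). refcount(pp1)=2>1 -> COPY to pp3. 4 ppages; refcounts: pp0:2 pp1:1 pp2:2 pp3:1
Op 4: write(P1, v0, 140). refcount(pp0)=2>1 -> COPY to pp4. 5 ppages; refcounts: pp0:1 pp1:1 pp2:2 pp3:1 pp4:1
Op 5: fork(P1) -> P2. 5 ppages; refcounts: pp0:1 pp1:2 pp2:3 pp3:1 pp4:2
Op 6: read(P1, v1) -> 16. No state change.
Op 7: fork(P1) -> P3. 5 ppages; refcounts: pp0:1 pp1:3 pp2:4 pp3:1 pp4:3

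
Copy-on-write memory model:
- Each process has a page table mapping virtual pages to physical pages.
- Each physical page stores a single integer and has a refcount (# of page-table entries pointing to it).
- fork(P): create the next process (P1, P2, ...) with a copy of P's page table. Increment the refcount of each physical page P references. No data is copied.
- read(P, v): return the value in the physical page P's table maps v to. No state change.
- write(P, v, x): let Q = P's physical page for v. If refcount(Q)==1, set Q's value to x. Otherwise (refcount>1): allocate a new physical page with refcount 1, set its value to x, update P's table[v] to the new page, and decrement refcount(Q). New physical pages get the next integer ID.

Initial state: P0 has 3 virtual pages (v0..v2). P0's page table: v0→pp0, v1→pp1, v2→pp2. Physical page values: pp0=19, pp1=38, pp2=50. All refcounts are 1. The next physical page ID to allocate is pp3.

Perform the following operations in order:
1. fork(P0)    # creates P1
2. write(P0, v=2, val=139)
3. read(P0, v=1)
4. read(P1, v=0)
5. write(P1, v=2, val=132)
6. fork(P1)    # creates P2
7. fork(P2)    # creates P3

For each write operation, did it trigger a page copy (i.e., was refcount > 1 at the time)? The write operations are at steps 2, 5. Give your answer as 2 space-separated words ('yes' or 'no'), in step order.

Op 1: fork(P0) -> P1. 3 ppages; refcounts: pp0:2 pp1:2 pp2:2
Op 2: write(P0, v2, 139). refcount(pp2)=2>1 -> COPY to pp3. 4 ppages; refcounts: pp0:2 pp1:2 pp2:1 pp3:1
Op 3: read(P0, v1) -> 38. No state change.
Op 4: read(P1, v0) -> 19. No state change.
Op 5: write(P1, v2, 132). refcount(pp2)=1 -> write in place. 4 ppages; refcounts: pp0:2 pp1:2 pp2:1 pp3:1
Op 6: fork(P1) -> P2. 4 ppages; refcounts: pp0:3 pp1:3 pp2:2 pp3:1
Op 7: fork(P2) -> P3. 4 ppages; refcounts: pp0:4 pp1:4 pp2:3 pp3:1

yes no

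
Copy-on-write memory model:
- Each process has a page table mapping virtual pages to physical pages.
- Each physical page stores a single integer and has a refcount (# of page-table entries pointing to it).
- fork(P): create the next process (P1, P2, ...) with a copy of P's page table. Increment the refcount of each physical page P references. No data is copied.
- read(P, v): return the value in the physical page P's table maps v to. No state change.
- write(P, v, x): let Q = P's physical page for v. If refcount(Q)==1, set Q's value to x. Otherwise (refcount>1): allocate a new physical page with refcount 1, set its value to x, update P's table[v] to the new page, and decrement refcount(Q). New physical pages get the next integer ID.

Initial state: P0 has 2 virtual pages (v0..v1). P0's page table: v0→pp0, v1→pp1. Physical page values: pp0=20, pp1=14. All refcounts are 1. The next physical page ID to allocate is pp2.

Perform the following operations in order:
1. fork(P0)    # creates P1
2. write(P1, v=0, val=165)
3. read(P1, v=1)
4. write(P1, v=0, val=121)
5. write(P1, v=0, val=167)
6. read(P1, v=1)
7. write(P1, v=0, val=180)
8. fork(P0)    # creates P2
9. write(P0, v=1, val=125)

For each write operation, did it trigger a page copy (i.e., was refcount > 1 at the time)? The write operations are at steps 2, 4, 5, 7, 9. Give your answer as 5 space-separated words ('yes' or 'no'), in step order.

Op 1: fork(P0) -> P1. 2 ppages; refcounts: pp0:2 pp1:2
Op 2: write(P1, v0, 165). refcount(pp0)=2>1 -> COPY to pp2. 3 ppages; refcounts: pp0:1 pp1:2 pp2:1
Op 3: read(P1, v1) -> 14. No state change.
Op 4: write(P1, v0, 121). refcount(pp2)=1 -> write in place. 3 ppages; refcounts: pp0:1 pp1:2 pp2:1
Op 5: write(P1, v0, 167). refcount(pp2)=1 -> write in place. 3 ppages; refcounts: pp0:1 pp1:2 pp2:1
Op 6: read(P1, v1) -> 14. No state change.
Op 7: write(P1, v0, 180). refcount(pp2)=1 -> write in place. 3 ppages; refcounts: pp0:1 pp1:2 pp2:1
Op 8: fork(P0) -> P2. 3 ppages; refcounts: pp0:2 pp1:3 pp2:1
Op 9: write(P0, v1, 125). refcount(pp1)=3>1 -> COPY to pp3. 4 ppages; refcounts: pp0:2 pp1:2 pp2:1 pp3:1

yes no no no yes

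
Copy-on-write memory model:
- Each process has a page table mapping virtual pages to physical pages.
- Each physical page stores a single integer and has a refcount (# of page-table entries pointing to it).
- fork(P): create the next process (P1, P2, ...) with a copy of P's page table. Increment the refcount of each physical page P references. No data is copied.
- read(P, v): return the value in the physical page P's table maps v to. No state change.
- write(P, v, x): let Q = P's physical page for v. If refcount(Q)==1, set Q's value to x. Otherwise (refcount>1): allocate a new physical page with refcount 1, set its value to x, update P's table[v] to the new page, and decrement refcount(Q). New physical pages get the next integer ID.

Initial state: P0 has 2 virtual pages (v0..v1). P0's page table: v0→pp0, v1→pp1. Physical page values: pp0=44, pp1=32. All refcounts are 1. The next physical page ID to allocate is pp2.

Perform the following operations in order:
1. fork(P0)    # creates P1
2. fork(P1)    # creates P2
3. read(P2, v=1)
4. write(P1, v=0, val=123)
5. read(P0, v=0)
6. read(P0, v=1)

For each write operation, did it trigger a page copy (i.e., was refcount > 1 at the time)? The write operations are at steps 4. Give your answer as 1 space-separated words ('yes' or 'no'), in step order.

Op 1: fork(P0) -> P1. 2 ppages; refcounts: pp0:2 pp1:2
Op 2: fork(P1) -> P2. 2 ppages; refcounts: pp0:3 pp1:3
Op 3: read(P2, v1) -> 32. No state change.
Op 4: write(P1, v0, 123). refcount(pp0)=3>1 -> COPY to pp2. 3 ppages; refcounts: pp0:2 pp1:3 pp2:1
Op 5: read(P0, v0) -> 44. No state change.
Op 6: read(P0, v1) -> 32. No state change.

yes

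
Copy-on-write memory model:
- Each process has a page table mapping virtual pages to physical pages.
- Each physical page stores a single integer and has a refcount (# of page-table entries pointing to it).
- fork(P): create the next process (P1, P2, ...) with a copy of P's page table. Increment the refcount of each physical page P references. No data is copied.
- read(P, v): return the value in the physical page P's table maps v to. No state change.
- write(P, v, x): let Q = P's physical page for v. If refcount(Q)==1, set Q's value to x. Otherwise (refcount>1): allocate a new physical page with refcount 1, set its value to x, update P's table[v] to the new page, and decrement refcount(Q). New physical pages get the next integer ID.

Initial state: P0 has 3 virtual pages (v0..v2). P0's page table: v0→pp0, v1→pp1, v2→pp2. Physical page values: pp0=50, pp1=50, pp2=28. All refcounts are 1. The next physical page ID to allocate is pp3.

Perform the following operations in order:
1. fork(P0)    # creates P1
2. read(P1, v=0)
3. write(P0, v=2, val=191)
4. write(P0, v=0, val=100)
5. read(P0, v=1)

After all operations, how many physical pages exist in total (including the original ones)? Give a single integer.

Op 1: fork(P0) -> P1. 3 ppages; refcounts: pp0:2 pp1:2 pp2:2
Op 2: read(P1, v0) -> 50. No state change.
Op 3: write(P0, v2, 191). refcount(pp2)=2>1 -> COPY to pp3. 4 ppages; refcounts: pp0:2 pp1:2 pp2:1 pp3:1
Op 4: write(P0, v0, 100). refcount(pp0)=2>1 -> COPY to pp4. 5 ppages; refcounts: pp0:1 pp1:2 pp2:1 pp3:1 pp4:1
Op 5: read(P0, v1) -> 50. No state change.

Answer: 5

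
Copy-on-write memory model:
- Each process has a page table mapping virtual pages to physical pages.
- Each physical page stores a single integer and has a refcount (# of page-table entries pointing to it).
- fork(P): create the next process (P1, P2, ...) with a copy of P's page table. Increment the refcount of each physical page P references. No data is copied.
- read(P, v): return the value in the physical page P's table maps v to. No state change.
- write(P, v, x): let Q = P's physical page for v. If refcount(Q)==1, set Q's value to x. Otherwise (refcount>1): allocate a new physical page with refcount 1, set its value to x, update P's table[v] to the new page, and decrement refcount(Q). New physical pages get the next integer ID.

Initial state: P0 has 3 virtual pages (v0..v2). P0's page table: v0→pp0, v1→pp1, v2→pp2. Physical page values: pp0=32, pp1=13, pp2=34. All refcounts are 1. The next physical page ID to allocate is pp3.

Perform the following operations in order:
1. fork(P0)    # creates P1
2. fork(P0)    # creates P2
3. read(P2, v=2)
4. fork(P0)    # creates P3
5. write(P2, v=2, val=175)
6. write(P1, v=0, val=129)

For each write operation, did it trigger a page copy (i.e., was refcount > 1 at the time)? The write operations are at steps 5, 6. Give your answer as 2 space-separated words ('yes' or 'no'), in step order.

Op 1: fork(P0) -> P1. 3 ppages; refcounts: pp0:2 pp1:2 pp2:2
Op 2: fork(P0) -> P2. 3 ppages; refcounts: pp0:3 pp1:3 pp2:3
Op 3: read(P2, v2) -> 34. No state change.
Op 4: fork(P0) -> P3. 3 ppages; refcounts: pp0:4 pp1:4 pp2:4
Op 5: write(P2, v2, 175). refcount(pp2)=4>1 -> COPY to pp3. 4 ppages; refcounts: pp0:4 pp1:4 pp2:3 pp3:1
Op 6: write(P1, v0, 129). refcount(pp0)=4>1 -> COPY to pp4. 5 ppages; refcounts: pp0:3 pp1:4 pp2:3 pp3:1 pp4:1

yes yes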